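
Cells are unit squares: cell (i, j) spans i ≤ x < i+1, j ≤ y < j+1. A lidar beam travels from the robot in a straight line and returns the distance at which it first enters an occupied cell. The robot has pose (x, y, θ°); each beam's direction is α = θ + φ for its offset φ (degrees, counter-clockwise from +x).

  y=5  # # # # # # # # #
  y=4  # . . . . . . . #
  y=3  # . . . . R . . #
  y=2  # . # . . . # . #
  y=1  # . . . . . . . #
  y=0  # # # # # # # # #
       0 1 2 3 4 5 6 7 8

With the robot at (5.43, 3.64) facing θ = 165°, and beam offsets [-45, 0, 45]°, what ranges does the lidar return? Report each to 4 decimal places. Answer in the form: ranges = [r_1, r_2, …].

beam 1: φ=-45°, α=120°
  cosα=-0.5000 sinα=0.8660 | (5,3) | tMaxX 0.8600 tMaxY 0.4157 | tΔX 2.0000 tΔY 1.1547
    t=0.4157 [y] (5,4)
    t=0.8600 [x] (4,4)
    t=1.5704 [y] (4,5) — stop
  → r_1 = 1.5704
beam 2: φ=0°, α=165°
  cosα=-0.9659 sinα=0.2588 | (5,3) | tMaxX 0.4452 tMaxY 1.3909 | tΔX 1.0353 tΔY 3.8637
    t=0.4452 [x] (4,3)
    t=1.3909 [y] (4,4)
    t=1.4804 [x] (3,4)
    t=2.5157 [x] (2,4)
    t=3.5510 [x] (1,4)
    t=4.5863 [x] (0,4) — stop
  → r_2 = 4.5863
beam 3: φ=45°, α=210°
  cosα=-0.8660 sinα=-0.5000 | (5,3) | tMaxX 0.4965 tMaxY 1.2800 | tΔX 1.1547 tΔY 2.0000
    t=0.4965 [x] (4,3)
    t=1.2800 [y] (4,2)
    t=1.6512 [x] (3,2)
    t=2.8059 [x] (2,2) — stop
  → r_3 = 2.8059

ranges = [1.5704, 4.5863, 2.8059]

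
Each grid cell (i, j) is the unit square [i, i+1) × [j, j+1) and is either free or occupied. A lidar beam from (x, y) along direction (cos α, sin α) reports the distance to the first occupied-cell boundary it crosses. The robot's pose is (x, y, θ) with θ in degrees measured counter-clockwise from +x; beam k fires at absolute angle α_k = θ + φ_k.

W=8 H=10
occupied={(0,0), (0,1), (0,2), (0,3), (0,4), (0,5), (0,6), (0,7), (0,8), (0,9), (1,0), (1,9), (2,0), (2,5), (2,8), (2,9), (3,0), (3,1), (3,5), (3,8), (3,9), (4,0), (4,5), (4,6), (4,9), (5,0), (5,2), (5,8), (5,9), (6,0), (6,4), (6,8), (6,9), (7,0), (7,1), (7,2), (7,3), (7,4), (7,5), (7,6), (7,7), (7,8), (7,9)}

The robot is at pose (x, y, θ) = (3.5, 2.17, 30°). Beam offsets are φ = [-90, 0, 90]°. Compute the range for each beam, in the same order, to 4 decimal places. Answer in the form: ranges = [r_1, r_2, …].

beam 1: φ=-90°, α=300°
  dir = (cos 300°, sin 300°) = (0.5000, -0.8660); from cell (3,2)
  next x-line at t=1.0000, next y-line at t=0.1963; Δt_x=2.0000, Δt_y=1.1547
    y: enter (3,1) at t=0.1963 ← occupied
  → r_1 = 0.1963
beam 2: φ=0°, α=30°
  dir = (cos 30°, sin 30°) = (0.8660, 0.5000); from cell (3,2)
  next x-line at t=0.5774, next y-line at t=1.6600; Δt_x=1.1547, Δt_y=2.0000
    x: enter (4,2) at t=0.5774
    y: enter (4,3) at t=1.6600
    x: enter (5,3) at t=1.7321
    x: enter (6,3) at t=2.8868
    y: enter (6,4) at t=3.6600 ← occupied
  → r_2 = 3.6600
beam 3: φ=90°, α=120°
  dir = (cos 120°, sin 120°) = (-0.5000, 0.8660); from cell (3,2)
  next x-line at t=1.0000, next y-line at t=0.9584; Δt_x=2.0000, Δt_y=1.1547
    y: enter (3,3) at t=0.9584
    x: enter (2,3) at t=1.0000
    y: enter (2,4) at t=2.1131
    x: enter (1,4) at t=3.0000
    y: enter (1,5) at t=3.2678
    y: enter (1,6) at t=4.4225
    x: enter (0,6) at t=5.0000 ← occupied
  → r_3 = 5.0000

ranges = [0.1963, 3.6600, 5.0000]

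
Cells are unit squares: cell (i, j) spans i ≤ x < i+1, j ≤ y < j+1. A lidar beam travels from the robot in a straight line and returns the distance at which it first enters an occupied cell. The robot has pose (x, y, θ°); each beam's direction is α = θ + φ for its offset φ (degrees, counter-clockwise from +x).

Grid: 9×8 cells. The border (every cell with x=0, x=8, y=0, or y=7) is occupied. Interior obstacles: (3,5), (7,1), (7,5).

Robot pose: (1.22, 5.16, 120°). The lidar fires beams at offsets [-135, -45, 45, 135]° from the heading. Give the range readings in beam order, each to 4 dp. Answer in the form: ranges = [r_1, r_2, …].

ranges = [7.0192, 1.9049, 0.2278, 0.8500]

beam 1: φ=-135°, α=345°
  cosα=0.9659 sinα=-0.2588 | (1,5) | tMaxX 0.8075 tMaxY 0.6182 | tΔX 1.0353 tΔY 3.8637
    t=0.6182 [y] (1,4)
    t=0.8075 [x] (2,4)
    t=1.8428 [x] (3,4)
    t=2.8781 [x] (4,4)
    t=3.9133 [x] (5,4)
    t=4.4819 [y] (5,3)
    t=4.9486 [x] (6,3)
    t=5.9839 [x] (7,3)
    t=7.0192 [x] (8,3) — stop
  → r_1 = 7.0192
beam 2: φ=-45°, α=75°
  cosα=0.2588 sinα=0.9659 | (1,5) | tMaxX 3.0137 tMaxY 0.8696 | tΔX 3.8637 tΔY 1.0353
    t=0.8696 [y] (1,6)
    t=1.9049 [y] (1,7) — stop
  → r_2 = 1.9049
beam 3: φ=45°, α=165°
  cosα=-0.9659 sinα=0.2588 | (1,5) | tMaxX 0.2278 tMaxY 3.2455 | tΔX 1.0353 tΔY 3.8637
    t=0.2278 [x] (0,5) — stop
  → r_3 = 0.2278
beam 4: φ=135°, α=255°
  cosα=-0.2588 sinα=-0.9659 | (1,5) | tMaxX 0.8500 tMaxY 0.1656 | tΔX 3.8637 tΔY 1.0353
    t=0.1656 [y] (1,4)
    t=0.8500 [x] (0,4) — stop
  → r_4 = 0.8500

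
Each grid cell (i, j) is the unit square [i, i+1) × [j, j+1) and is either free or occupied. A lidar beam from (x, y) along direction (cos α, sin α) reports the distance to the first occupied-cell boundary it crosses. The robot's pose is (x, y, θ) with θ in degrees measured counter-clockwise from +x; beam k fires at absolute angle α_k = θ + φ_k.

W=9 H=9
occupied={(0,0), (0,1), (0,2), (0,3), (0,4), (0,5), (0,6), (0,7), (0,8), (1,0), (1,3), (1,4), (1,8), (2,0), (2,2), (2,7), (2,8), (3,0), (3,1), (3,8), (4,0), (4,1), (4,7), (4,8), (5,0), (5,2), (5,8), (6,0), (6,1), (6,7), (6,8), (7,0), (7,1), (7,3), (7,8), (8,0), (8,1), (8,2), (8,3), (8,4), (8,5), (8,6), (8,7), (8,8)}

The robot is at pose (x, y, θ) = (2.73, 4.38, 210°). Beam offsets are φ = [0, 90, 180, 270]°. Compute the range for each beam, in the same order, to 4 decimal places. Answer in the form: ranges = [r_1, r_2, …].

beam 1: φ=0°, α=210°
  direction (-0.8660, -0.5000); cell (2,4); t to first gridline: x 0.8429, y 0.7600 (then +1.1547 / +2.0000)
    (2,3) via y @ 0.7600
    (1,3) via x @ 0.8429  # hit
  → r_1 = 0.8429
beam 2: φ=90°, α=300°
  direction (0.5000, -0.8660); cell (2,4); t to first gridline: x 0.5400, y 0.4388 (then +2.0000 / +1.1547)
    (2,3) via y @ 0.4388
    (3,3) via x @ 0.5400
    (3,2) via y @ 1.5935
    (4,2) via x @ 2.5400
    (4,1) via y @ 2.7482  # hit
  → r_2 = 2.7482
beam 3: φ=180°, α=30°
  direction (0.8660, 0.5000); cell (2,4); t to first gridline: x 0.3118, y 1.2400 (then +1.1547 / +2.0000)
    (3,4) via x @ 0.3118
    (3,5) via y @ 1.2400
    (4,5) via x @ 1.4665
    (5,5) via x @ 2.6212
    (5,6) via y @ 3.2400
    (6,6) via x @ 3.7759
    (7,6) via x @ 4.9306
    (7,7) via y @ 5.2400
    (8,7) via x @ 6.0853  # hit
  → r_3 = 6.0853
beam 4: φ=270°, α=120°
  direction (-0.5000, 0.8660); cell (2,4); t to first gridline: x 1.4600, y 0.7159 (then +2.0000 / +1.1547)
    (2,5) via y @ 0.7159
    (1,5) via x @ 1.4600
    (1,6) via y @ 1.8706
    (1,7) via y @ 3.0253
    (0,7) via x @ 3.4600  # hit
  → r_4 = 3.4600

ranges = [0.8429, 2.7482, 6.0853, 3.4600]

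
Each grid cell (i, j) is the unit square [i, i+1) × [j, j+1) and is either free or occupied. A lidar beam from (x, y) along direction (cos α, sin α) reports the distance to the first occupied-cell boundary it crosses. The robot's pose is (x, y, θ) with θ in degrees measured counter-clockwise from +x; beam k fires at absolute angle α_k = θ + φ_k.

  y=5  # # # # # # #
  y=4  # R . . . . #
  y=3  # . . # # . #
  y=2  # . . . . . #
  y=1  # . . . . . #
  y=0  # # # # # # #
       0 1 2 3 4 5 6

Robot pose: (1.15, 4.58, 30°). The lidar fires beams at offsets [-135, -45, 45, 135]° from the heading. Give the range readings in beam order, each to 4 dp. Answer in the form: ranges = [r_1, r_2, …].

beam 1: φ=-135°, α=255°
  d=(-0.2588,-0.9659)  start (1,4)  tX=0.5796 tY=0.6005  stride 1/|dx|=3.8637 1/|dy|=1.0353
    cross x-line → (0,4), t=0.5796 (wall)
  → r_1 = 0.5796
beam 2: φ=-45°, α=345°
  d=(0.9659,-0.2588)  start (1,4)  tX=0.8800 tY=2.2409  stride 1/|dx|=1.0353 1/|dy|=3.8637
    cross x-line → (2,4), t=0.8800
    cross x-line → (3,4), t=1.9153
    cross y-line → (3,3), t=2.2409 (wall)
  → r_2 = 2.2409
beam 3: φ=45°, α=75°
  d=(0.2588,0.9659)  start (1,4)  tX=3.2841 tY=0.4348  stride 1/|dx|=3.8637 1/|dy|=1.0353
    cross y-line → (1,5), t=0.4348 (wall)
  → r_3 = 0.4348
beam 4: φ=135°, α=165°
  d=(-0.9659,0.2588)  start (1,4)  tX=0.1553 tY=1.6228  stride 1/|dx|=1.0353 1/|dy|=3.8637
    cross x-line → (0,4), t=0.1553 (wall)
  → r_4 = 0.1553

ranges = [0.5796, 2.2409, 0.4348, 0.1553]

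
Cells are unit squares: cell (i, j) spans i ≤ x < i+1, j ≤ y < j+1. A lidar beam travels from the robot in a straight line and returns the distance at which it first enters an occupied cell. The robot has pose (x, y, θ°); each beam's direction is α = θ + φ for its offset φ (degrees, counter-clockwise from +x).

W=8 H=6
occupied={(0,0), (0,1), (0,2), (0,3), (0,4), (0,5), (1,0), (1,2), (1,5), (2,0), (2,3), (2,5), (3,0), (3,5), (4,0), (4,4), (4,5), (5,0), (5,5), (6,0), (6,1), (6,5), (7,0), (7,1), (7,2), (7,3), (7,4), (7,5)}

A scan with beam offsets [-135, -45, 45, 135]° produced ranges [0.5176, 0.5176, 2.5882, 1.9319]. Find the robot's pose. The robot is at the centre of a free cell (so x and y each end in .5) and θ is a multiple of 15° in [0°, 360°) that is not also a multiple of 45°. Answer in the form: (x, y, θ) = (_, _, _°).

The pose lattice has 20·16 = 320 candidates. Test each by forward raycasting.
  (2.5, 1.5, 285°): beam 1 = 1.0000 ≠ 0.5176 ✗
  (5.5, 3.5, 255°): beam 1 = 1.0000 ≠ 0.5176 ✗
  (3.5, 4.5, 255°): beam 1 = 0.5774 ≠ 0.5176 ✗
  …
  (5.5, 1.5, 60°): r_1=0.5176, r_2=0.5176, r_3=2.5882, r_4=1.9319 — all match ✓
Unique over the lattice → pose = (5.5, 1.5, 60°).

(x, y, θ) = (5.5, 1.5, 60°)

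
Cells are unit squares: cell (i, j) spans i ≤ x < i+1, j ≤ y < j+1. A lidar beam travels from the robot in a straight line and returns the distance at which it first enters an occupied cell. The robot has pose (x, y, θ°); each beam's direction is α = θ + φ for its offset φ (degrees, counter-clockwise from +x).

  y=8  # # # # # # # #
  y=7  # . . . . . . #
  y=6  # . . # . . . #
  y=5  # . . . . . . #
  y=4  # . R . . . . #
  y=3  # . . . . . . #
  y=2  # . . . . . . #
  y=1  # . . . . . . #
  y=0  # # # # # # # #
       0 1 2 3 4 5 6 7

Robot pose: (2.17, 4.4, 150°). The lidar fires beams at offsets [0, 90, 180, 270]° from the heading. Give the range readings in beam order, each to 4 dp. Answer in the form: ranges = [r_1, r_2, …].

ranges = [1.3510, 2.3400, 5.5772, 1.8475]

beam 1: φ=0°, α=150°
  cosα=-0.8660 sinα=0.5000 | (2,4) | tMaxX 0.1963 tMaxY 1.2000 | tΔX 1.1547 tΔY 2.0000
    t=0.1963 [x] (1,4)
    t=1.2000 [y] (1,5)
    t=1.3510 [x] (0,5) — stop
  → r_1 = 1.3510
beam 2: φ=90°, α=240°
  cosα=-0.5000 sinα=-0.8660 | (2,4) | tMaxX 0.3400 tMaxY 0.4619 | tΔX 2.0000 tΔY 1.1547
    t=0.3400 [x] (1,4)
    t=0.4619 [y] (1,3)
    t=1.6166 [y] (1,2)
    t=2.3400 [x] (0,2) — stop
  → r_2 = 2.3400
beam 3: φ=180°, α=330°
  cosα=0.8660 sinα=-0.5000 | (2,4) | tMaxX 0.9584 tMaxY 0.8000 | tΔX 1.1547 tΔY 2.0000
    t=0.8000 [y] (2,3)
    t=0.9584 [x] (3,3)
    t=2.1131 [x] (4,3)
    t=2.8000 [y] (4,2)
    t=3.2678 [x] (5,2)
    t=4.4225 [x] (6,2)
    t=4.8000 [y] (6,1)
    t=5.5772 [x] (7,1) — stop
  → r_3 = 5.5772
beam 4: φ=270°, α=60°
  cosα=0.5000 sinα=0.8660 | (2,4) | tMaxX 1.6600 tMaxY 0.6928 | tΔX 2.0000 tΔY 1.1547
    t=0.6928 [y] (2,5)
    t=1.6600 [x] (3,5)
    t=1.8475 [y] (3,6) — stop
  → r_4 = 1.8475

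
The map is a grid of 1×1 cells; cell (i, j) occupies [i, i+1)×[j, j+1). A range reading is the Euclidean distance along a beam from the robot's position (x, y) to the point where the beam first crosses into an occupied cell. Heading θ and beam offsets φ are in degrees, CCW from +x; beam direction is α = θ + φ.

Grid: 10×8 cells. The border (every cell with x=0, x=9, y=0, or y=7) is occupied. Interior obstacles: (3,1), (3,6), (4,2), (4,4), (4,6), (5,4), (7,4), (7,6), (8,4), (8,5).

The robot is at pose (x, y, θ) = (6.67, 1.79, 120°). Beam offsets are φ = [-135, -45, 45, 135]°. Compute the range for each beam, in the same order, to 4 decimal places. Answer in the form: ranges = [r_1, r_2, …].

beam 1: φ=-135°, α=345°
  cosα=0.9659 sinα=-0.2588 | (6,1) | tMaxX 0.3416 tMaxY 3.0523 | tΔX 1.0353 tΔY 3.8637
    t=0.3416 [x] (7,1)
    t=1.3769 [x] (8,1)
    t=2.4122 [x] (9,1) — stop
  → r_1 = 2.4122
beam 2: φ=-45°, α=75°
  cosα=0.2588 sinα=0.9659 | (6,1) | tMaxX 1.2750 tMaxY 0.2174 | tΔX 3.8637 tΔY 1.0353
    t=0.2174 [y] (6,2)
    t=1.2527 [y] (6,3)
    t=1.2750 [x] (7,3)
    t=2.2880 [y] (7,4) — stop
  → r_2 = 2.2880
beam 3: φ=45°, α=165°
  cosα=-0.9659 sinα=0.2588 | (6,1) | tMaxX 0.6936 tMaxY 0.8114 | tΔX 1.0353 tΔY 3.8637
    t=0.6936 [x] (5,1)
    t=0.8114 [y] (5,2)
    t=1.7289 [x] (4,2) — stop
  → r_3 = 1.7289
beam 4: φ=135°, α=255°
  cosα=-0.2588 sinα=-0.9659 | (6,1) | tMaxX 2.5887 tMaxY 0.8179 | tΔX 3.8637 tΔY 1.0353
    t=0.8179 [y] (6,0) — stop
  → r_4 = 0.8179

ranges = [2.4122, 2.2880, 1.7289, 0.8179]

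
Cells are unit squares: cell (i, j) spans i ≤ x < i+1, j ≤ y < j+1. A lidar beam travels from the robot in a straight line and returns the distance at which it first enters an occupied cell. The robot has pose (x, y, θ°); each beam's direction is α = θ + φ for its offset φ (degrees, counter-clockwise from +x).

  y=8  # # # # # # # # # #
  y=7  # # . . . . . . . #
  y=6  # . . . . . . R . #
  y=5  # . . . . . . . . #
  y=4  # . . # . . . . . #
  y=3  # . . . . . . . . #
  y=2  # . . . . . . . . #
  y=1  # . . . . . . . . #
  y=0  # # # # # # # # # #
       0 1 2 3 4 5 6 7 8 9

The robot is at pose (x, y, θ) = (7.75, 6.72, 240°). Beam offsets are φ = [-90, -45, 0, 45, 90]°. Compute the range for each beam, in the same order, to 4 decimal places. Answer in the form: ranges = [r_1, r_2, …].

beam 1: φ=-90°, α=150°
  cosα=-0.8660 sinα=0.5000 | (7,6) | tMaxX 0.8660 tMaxY 0.5600 | tΔX 1.1547 tΔY 2.0000
    t=0.5600 [y] (7,7)
    t=0.8660 [x] (6,7)
    t=2.0207 [x] (5,7)
    t=2.5600 [y] (5,8) — stop
  → r_1 = 2.5600
beam 2: φ=-45°, α=195°
  cosα=-0.9659 sinα=-0.2588 | (7,6) | tMaxX 0.7765 tMaxY 2.7819 | tΔX 1.0353 tΔY 3.8637
    t=0.7765 [x] (6,6)
    t=1.8117 [x] (5,6)
    t=2.7819 [y] (5,5)
    t=2.8470 [x] (4,5)
    t=3.8823 [x] (3,5)
    t=4.9176 [x] (2,5)
    t=5.9528 [x] (1,5)
    t=6.6456 [y] (1,4)
    t=6.9881 [x] (0,4) — stop
  → r_2 = 6.9881
beam 3: φ=0°, α=240°
  cosα=-0.5000 sinα=-0.8660 | (7,6) | tMaxX 1.5000 tMaxY 0.8314 | tΔX 2.0000 tΔY 1.1547
    t=0.8314 [y] (7,5)
    t=1.5000 [x] (6,5)
    t=1.9861 [y] (6,4)
    t=3.1408 [y] (6,3)
    t=3.5000 [x] (5,3)
    t=4.2955 [y] (5,2)
    t=5.4502 [y] (5,1)
    t=5.5000 [x] (4,1)
    t=6.6049 [y] (4,0) — stop
  → r_3 = 6.6049
beam 4: φ=45°, α=285°
  cosα=0.2588 sinα=-0.9659 | (7,6) | tMaxX 0.9659 tMaxY 0.7454 | tΔX 3.8637 tΔY 1.0353
    t=0.7454 [y] (7,5)
    t=0.9659 [x] (8,5)
    t=1.7807 [y] (8,4)
    t=2.8160 [y] (8,3)
    t=3.8512 [y] (8,2)
    t=4.8296 [x] (9,2) — stop
  → r_4 = 4.8296
beam 5: φ=90°, α=330°
  cosα=0.8660 sinα=-0.5000 | (7,6) | tMaxX 0.2887 tMaxY 1.4400 | tΔX 1.1547 tΔY 2.0000
    t=0.2887 [x] (8,6)
    t=1.4400 [y] (8,5)
    t=1.4434 [x] (9,5) — stop
  → r_5 = 1.4434

ranges = [2.5600, 6.9881, 6.6049, 4.8296, 1.4434]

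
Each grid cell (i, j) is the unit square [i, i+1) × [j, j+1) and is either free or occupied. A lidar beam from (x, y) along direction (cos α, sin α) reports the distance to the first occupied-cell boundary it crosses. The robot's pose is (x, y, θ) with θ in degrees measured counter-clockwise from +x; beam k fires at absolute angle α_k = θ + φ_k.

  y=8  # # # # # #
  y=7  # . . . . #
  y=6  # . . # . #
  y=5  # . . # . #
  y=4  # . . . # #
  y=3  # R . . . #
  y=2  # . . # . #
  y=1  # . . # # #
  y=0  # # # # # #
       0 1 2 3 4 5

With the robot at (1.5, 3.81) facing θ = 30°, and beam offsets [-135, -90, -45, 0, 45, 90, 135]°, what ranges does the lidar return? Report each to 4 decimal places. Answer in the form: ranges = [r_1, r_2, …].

ranges = [1.9319, 3.0000, 3.6235, 2.3800, 4.3378, 1.0000, 0.5176]

beam 1: φ=-135°, α=255°
  d=(-0.2588,-0.9659)  start (1,3)  tX=1.9319 tY=0.8386  stride 1/|dx|=3.8637 1/|dy|=1.0353
    cross y-line → (1,2), t=0.8386
    cross y-line → (1,1), t=1.8738
    cross x-line → (0,1), t=1.9319 (wall)
  → r_1 = 1.9319
beam 2: φ=-90°, α=300°
  d=(0.5000,-0.8660)  start (1,3)  tX=1.0000 tY=0.9353  stride 1/|dx|=2.0000 1/|dy|=1.1547
    cross y-line → (1,2), t=0.9353
    cross x-line → (2,2), t=1.0000
    cross y-line → (2,1), t=2.0900
    cross x-line → (3,1), t=3.0000 (wall)
  → r_2 = 3.0000
beam 3: φ=-45°, α=345°
  d=(0.9659,-0.2588)  start (1,3)  tX=0.5176 tY=3.1296  stride 1/|dx|=1.0353 1/|dy|=3.8637
    cross x-line → (2,3), t=0.5176
    cross x-line → (3,3), t=1.5529
    cross x-line → (4,3), t=2.5882
    cross y-line → (4,2), t=3.1296
    cross x-line → (5,2), t=3.6235 (wall)
  → r_3 = 3.6235
beam 4: φ=0°, α=30°
  d=(0.8660,0.5000)  start (1,3)  tX=0.5774 tY=0.3800  stride 1/|dx|=1.1547 1/|dy|=2.0000
    cross y-line → (1,4), t=0.3800
    cross x-line → (2,4), t=0.5774
    cross x-line → (3,4), t=1.7321
    cross y-line → (3,5), t=2.3800 (wall)
  → r_4 = 2.3800
beam 5: φ=45°, α=75°
  d=(0.2588,0.9659)  start (1,3)  tX=1.9319 tY=0.1967  stride 1/|dx|=3.8637 1/|dy|=1.0353
    cross y-line → (1,4), t=0.1967
    cross y-line → (1,5), t=1.2320
    cross x-line → (2,5), t=1.9319
    cross y-line → (2,6), t=2.2673
    cross y-line → (2,7), t=3.3025
    cross y-line → (2,8), t=4.3378 (wall)
  → r_5 = 4.3378
beam 6: φ=90°, α=120°
  d=(-0.5000,0.8660)  start (1,3)  tX=1.0000 tY=0.2194  stride 1/|dx|=2.0000 1/|dy|=1.1547
    cross y-line → (1,4), t=0.2194
    cross x-line → (0,4), t=1.0000 (wall)
  → r_6 = 1.0000
beam 7: φ=135°, α=165°
  d=(-0.9659,0.2588)  start (1,3)  tX=0.5176 tY=0.7341  stride 1/|dx|=1.0353 1/|dy|=3.8637
    cross x-line → (0,3), t=0.5176 (wall)
  → r_7 = 0.5176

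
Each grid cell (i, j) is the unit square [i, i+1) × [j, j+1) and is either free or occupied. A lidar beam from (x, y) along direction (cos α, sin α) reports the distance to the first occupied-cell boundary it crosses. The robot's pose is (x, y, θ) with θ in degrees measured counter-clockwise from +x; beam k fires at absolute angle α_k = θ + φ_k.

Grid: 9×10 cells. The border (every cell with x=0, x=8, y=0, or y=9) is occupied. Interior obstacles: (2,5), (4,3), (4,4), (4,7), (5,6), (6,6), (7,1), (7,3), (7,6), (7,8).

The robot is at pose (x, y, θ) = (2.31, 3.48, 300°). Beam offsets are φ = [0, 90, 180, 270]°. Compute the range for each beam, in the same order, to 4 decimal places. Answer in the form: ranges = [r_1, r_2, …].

ranges = [2.8637, 1.9514, 2.6200, 1.5127]

beam 1: φ=0°, α=300°
  cosα=0.5000 sinα=-0.8660 | (2,3) | tMaxX 1.3800 tMaxY 0.5543 | tΔX 2.0000 tΔY 1.1547
    t=0.5543 [y] (2,2)
    t=1.3800 [x] (3,2)
    t=1.7090 [y] (3,1)
    t=2.8637 [y] (3,0) — stop
  → r_1 = 2.8637
beam 2: φ=90°, α=30°
  cosα=0.8660 sinα=0.5000 | (2,3) | tMaxX 0.7967 tMaxY 1.0400 | tΔX 1.1547 tΔY 2.0000
    t=0.7967 [x] (3,3)
    t=1.0400 [y] (3,4)
    t=1.9514 [x] (4,4) — stop
  → r_2 = 1.9514
beam 3: φ=180°, α=120°
  cosα=-0.5000 sinα=0.8660 | (2,3) | tMaxX 0.6200 tMaxY 0.6004 | tΔX 2.0000 tΔY 1.1547
    t=0.6004 [y] (2,4)
    t=0.6200 [x] (1,4)
    t=1.7551 [y] (1,5)
    t=2.6200 [x] (0,5) — stop
  → r_3 = 2.6200
beam 4: φ=270°, α=210°
  cosα=-0.8660 sinα=-0.5000 | (2,3) | tMaxX 0.3580 tMaxY 0.9600 | tΔX 1.1547 tΔY 2.0000
    t=0.3580 [x] (1,3)
    t=0.9600 [y] (1,2)
    t=1.5127 [x] (0,2) — stop
  → r_4 = 1.5127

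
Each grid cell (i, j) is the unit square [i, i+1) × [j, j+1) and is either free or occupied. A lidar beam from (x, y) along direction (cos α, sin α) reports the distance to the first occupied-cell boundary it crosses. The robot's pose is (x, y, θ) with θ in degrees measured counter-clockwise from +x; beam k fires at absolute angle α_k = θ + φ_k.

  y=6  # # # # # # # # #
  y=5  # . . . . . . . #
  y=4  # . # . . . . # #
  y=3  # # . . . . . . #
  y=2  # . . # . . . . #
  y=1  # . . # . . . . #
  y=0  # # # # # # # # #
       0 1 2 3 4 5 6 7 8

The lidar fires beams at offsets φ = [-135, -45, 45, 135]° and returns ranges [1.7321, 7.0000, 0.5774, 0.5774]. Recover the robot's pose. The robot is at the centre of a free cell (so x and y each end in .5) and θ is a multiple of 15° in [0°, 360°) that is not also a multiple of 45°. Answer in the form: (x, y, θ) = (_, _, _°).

(x, y, θ) = (1.5, 2.5, 75°)

Enumerate (i+0.5, j+0.5, θ) over the 30 free cells and 16 admissible headings. For each, cast all 4 beams and compare to the given ranges.
  (4.5, 5.5, 150°): beam 1 = 1.9319 ≠ 1.7321 ✗
  (7.5, 2.5, 105°): beam 1 = 0.5774 ≠ 1.7321 ✗
  (4.5, 5.5, 240°): beam 1 = 0.5176 ≠ 1.7321 ✗
  (5.5, 2.5, 195°): beam 1 = 4.0415 ≠ 1.7321 ✗
  (2.5, 3.5, 210°): beam 1 = 0.5176 ≠ 1.7321 ✗
  …
  (1.5, 2.5, 75°): r_1=1.7321, r_2=7.0000, r_3=0.5774, r_4=0.5774 — all match ✓
No second candidate reproduces the full scan.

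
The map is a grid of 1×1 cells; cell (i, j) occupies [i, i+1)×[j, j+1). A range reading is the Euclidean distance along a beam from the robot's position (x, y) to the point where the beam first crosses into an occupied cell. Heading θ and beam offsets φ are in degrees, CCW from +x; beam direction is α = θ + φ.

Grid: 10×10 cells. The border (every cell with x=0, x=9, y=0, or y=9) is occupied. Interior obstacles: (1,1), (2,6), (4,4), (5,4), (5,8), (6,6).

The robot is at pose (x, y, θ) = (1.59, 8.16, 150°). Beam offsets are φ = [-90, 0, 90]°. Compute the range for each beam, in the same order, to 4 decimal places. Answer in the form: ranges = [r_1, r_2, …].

beam 1: φ=-90°, α=60°
  dir = (cos 60°, sin 60°) = (0.5000, 0.8660); from cell (1,8)
  next x-line at t=0.8200, next y-line at t=0.9699; Δt_x=2.0000, Δt_y=1.1547
    x: enter (2,8) at t=0.8200
    y: enter (2,9) at t=0.9699 ← occupied
  → r_1 = 0.9699
beam 2: φ=0°, α=150°
  dir = (cos 150°, sin 150°) = (-0.8660, 0.5000); from cell (1,8)
  next x-line at t=0.6813, next y-line at t=1.6800; Δt_x=1.1547, Δt_y=2.0000
    x: enter (0,8) at t=0.6813 ← occupied
  → r_2 = 0.6813
beam 3: φ=90°, α=240°
  dir = (cos 240°, sin 240°) = (-0.5000, -0.8660); from cell (1,8)
  next x-line at t=1.1800, next y-line at t=0.1848; Δt_x=2.0000, Δt_y=1.1547
    y: enter (1,7) at t=0.1848
    x: enter (0,7) at t=1.1800 ← occupied
  → r_3 = 1.1800

ranges = [0.9699, 0.6813, 1.1800]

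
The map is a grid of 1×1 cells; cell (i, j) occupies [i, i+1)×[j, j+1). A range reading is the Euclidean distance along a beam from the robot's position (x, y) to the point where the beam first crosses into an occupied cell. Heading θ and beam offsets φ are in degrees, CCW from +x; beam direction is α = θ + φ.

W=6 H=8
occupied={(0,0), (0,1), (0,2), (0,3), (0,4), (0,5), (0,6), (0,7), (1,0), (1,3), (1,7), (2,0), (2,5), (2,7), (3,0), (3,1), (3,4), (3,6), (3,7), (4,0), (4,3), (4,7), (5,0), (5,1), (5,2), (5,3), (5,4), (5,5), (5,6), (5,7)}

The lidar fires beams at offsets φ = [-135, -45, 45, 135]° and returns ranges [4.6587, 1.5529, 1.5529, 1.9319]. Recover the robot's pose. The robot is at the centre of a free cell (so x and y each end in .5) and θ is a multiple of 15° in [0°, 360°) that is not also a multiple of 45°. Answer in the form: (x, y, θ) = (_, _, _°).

Enumerate (i+0.5, j+0.5, θ) over the 18 free cells and 16 admissible headings. For each, cast all 4 beams and compare to the given ranges.
  (3.5, 2.5, 30°): beam 1 = 0.5176 ≠ 4.6587 ✗
  (1.5, 4.5, 285°): beam 1 = 0.5774 ≠ 4.6587 ✗
  (4.5, 1.5, 285°): beam 1 = 0.5774 ≠ 4.6587 ✗
  (2.5, 6.5, 165°): beam 1 = 0.5774 ≠ 4.6587 ✗
  …
  (2.5, 2.5, 240°): r_1=4.6587, r_2=1.5529, r_3=1.5529, r_4=1.9319 — all match ✓
No second candidate reproduces the full scan.

(x, y, θ) = (2.5, 2.5, 240°)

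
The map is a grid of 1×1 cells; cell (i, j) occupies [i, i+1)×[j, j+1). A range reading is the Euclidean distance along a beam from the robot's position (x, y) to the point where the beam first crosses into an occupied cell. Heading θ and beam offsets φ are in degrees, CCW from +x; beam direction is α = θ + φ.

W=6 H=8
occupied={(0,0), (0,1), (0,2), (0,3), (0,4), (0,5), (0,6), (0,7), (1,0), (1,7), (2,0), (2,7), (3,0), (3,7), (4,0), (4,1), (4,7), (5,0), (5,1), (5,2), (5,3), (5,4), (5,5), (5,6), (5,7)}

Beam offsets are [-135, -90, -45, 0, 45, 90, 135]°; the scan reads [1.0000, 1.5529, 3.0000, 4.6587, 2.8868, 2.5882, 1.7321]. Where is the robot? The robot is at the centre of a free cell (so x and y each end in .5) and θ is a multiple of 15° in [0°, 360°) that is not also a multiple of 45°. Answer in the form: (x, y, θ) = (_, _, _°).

(x, y, θ) = (3.5, 2.5, 105°)

Enumerate (i+0.5, j+0.5, θ) over the 23 free cells and 16 admissible headings. For each, cast all 7 beams and compare to the given ranges.
  (1.5, 3.5, 240°): beam 1 = 1.9319 ≠ 1.0000 ✗
  (3.5, 3.5, 300°): beam 1 = 2.5882 ≠ 1.0000 ✗
  (2.5, 5.5, 165°): beam 1 = 2.8868 ≠ 1.0000 ✗
  …
  (3.5, 2.5, 105°): r_1=1.0000, r_2=1.5529, r_3=3.0000, r_4=4.6587, r_5=2.8868, r_6=2.5882, r_7=1.7321 — all match ✓
Only this pose fits every beam.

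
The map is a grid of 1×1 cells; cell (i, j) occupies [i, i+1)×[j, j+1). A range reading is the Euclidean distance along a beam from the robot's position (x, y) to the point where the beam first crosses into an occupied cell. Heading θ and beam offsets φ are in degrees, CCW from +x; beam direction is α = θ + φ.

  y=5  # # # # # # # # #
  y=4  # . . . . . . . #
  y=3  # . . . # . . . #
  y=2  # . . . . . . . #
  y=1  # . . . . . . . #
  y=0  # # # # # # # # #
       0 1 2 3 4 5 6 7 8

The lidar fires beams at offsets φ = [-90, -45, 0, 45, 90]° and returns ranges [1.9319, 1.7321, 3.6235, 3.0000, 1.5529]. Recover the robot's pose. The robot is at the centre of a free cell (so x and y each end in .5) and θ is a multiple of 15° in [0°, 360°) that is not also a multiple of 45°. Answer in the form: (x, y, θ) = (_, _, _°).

(x, y, θ) = (6.5, 4.5, 255°)

Enumerate (i+0.5, j+0.5, θ) over the 27 free cells and 16 admissible headings. For each, cast all 5 beams and compare to the given ranges.
  (2.5, 4.5, 210°): beam 1 = 0.5774 ≠ 1.9319 ✗
  (5.5, 1.5, 210°): beam 1 = 1.7321 ≠ 1.9319 ✗
  (5.5, 1.5, 255°): beam 1 = 4.6587 ≠ 1.9319 ✗
  (3.5, 2.5, 210°): beam 1 = 2.8868 ≠ 1.9319 ✗
  …
  (6.5, 4.5, 255°): r_1=1.9319, r_2=1.7321, r_3=3.6235, r_4=3.0000, r_5=1.5529 — all match ✓
No second candidate reproduces the full scan.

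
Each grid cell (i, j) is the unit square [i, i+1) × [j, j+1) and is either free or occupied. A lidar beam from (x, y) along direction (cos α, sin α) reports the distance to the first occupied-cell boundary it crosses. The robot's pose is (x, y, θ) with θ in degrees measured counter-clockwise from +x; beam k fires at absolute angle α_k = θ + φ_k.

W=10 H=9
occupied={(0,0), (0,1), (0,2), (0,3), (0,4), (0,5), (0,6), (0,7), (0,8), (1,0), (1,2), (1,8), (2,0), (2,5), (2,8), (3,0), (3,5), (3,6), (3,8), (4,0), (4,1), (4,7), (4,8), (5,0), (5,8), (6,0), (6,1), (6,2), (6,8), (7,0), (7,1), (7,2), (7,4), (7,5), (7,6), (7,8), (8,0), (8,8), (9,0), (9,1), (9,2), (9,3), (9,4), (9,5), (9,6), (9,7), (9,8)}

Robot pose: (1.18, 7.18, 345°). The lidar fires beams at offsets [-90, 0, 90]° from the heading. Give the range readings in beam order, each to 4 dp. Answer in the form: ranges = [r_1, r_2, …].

ranges = [0.6955, 1.8842, 0.8489]

beam 1: φ=-90°, α=255°
  d=(-0.2588,-0.9659)  start (1,7)  tX=0.6955 tY=0.1863  stride 1/|dx|=3.8637 1/|dy|=1.0353
    cross y-line → (1,6), t=0.1863
    cross x-line → (0,6), t=0.6955 (wall)
  → r_1 = 0.6955
beam 2: φ=0°, α=345°
  d=(0.9659,-0.2588)  start (1,7)  tX=0.8489 tY=0.6955  stride 1/|dx|=1.0353 1/|dy|=3.8637
    cross y-line → (1,6), t=0.6955
    cross x-line → (2,6), t=0.8489
    cross x-line → (3,6), t=1.8842 (wall)
  → r_2 = 1.8842
beam 3: φ=90°, α=75°
  d=(0.2588,0.9659)  start (1,7)  tX=3.1682 tY=0.8489  stride 1/|dx|=3.8637 1/|dy|=1.0353
    cross y-line → (1,8), t=0.8489 (wall)
  → r_3 = 0.8489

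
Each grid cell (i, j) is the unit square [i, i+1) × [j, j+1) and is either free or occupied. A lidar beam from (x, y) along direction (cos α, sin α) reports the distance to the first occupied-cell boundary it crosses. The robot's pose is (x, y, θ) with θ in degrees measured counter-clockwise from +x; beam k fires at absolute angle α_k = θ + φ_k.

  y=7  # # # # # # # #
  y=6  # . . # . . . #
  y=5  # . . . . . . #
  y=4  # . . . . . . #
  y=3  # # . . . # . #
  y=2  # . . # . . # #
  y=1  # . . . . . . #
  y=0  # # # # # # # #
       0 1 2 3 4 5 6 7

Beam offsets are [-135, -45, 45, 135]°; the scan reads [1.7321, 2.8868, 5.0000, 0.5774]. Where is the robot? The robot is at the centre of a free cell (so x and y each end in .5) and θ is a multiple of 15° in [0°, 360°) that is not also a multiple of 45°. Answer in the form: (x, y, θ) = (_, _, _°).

Candidates: 31 free-cell centres × 16 headings = 496 poses. Raycast each; keep the one whose scan matches to 4 dp.
  (5.5, 1.5, 345°): beam 1 = 1.0000 ≠ 1.7321 ✗
  (1.5, 4.5, 240°): beam 1 = 1.9319 ≠ 1.7321 ✗
  (2.5, 3.5, 195°): beam 1 = 2.8868 ≠ 1.7321 ✗
  (4.5, 2.5, 195°): beam 1 = 1.0000 ≠ 1.7321 ✗
  …
  (5.5, 4.5, 105°): r_1=1.7321, r_2=2.8868, r_3=5.0000, r_4=0.5774 — all match ✓
Unique over the lattice → pose = (5.5, 4.5, 105°).

(x, y, θ) = (5.5, 4.5, 105°)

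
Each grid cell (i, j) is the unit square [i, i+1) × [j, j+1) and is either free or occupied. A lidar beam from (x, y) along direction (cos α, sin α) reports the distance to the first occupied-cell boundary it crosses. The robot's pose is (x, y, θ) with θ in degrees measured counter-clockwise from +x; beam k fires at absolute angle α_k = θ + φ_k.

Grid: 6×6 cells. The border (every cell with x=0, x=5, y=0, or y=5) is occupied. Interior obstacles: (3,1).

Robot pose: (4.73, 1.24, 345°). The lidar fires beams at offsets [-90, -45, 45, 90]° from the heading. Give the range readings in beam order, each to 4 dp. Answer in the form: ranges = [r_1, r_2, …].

beam 1: φ=-90°, α=255°
  direction (-0.2588, -0.9659); cell (4,1); t to first gridline: x 2.8205, y 0.2485 (then +3.8637 / +1.0353)
    (4,0) via y @ 0.2485  # hit
  → r_1 = 0.2485
beam 2: φ=-45°, α=300°
  direction (0.5000, -0.8660); cell (4,1); t to first gridline: x 0.5400, y 0.2771 (then +2.0000 / +1.1547)
    (4,0) via y @ 0.2771  # hit
  → r_2 = 0.2771
beam 3: φ=45°, α=30°
  direction (0.8660, 0.5000); cell (4,1); t to first gridline: x 0.3118, y 1.5200 (then +1.1547 / +2.0000)
    (5,1) via x @ 0.3118  # hit
  → r_3 = 0.3118
beam 4: φ=90°, α=75°
  direction (0.2588, 0.9659); cell (4,1); t to first gridline: x 1.0432, y 0.7868 (then +3.8637 / +1.0353)
    (4,2) via y @ 0.7868
    (5,2) via x @ 1.0432  # hit
  → r_4 = 1.0432

ranges = [0.2485, 0.2771, 0.3118, 1.0432]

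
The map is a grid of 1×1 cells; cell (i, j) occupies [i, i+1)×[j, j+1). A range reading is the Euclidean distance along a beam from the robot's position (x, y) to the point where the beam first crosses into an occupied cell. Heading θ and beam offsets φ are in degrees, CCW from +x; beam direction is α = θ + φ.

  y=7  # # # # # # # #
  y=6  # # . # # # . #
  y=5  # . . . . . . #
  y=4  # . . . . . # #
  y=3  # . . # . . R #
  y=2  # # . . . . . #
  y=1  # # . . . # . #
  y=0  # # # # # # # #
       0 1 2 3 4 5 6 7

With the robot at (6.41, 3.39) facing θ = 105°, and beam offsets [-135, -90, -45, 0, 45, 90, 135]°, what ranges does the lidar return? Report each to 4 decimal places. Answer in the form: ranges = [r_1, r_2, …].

ranges = [0.6813, 0.6108, 0.7044, 0.6315, 5.2200, 4.5656, 1.6050]

beam 1: φ=-135°, α=330°
  direction (0.8660, -0.5000); cell (6,3); t to first gridline: x 0.6813, y 0.7800 (then +1.1547 / +2.0000)
    (7,3) via x @ 0.6813  # hit
  → r_1 = 0.6813
beam 2: φ=-90°, α=15°
  direction (0.9659, 0.2588); cell (6,3); t to first gridline: x 0.6108, y 2.3569 (then +1.0353 / +3.8637)
    (7,3) via x @ 0.6108  # hit
  → r_2 = 0.6108
beam 3: φ=-45°, α=60°
  direction (0.5000, 0.8660); cell (6,3); t to first gridline: x 1.1800, y 0.7044 (then +2.0000 / +1.1547)
    (6,4) via y @ 0.7044  # hit
  → r_3 = 0.7044
beam 4: φ=0°, α=105°
  direction (-0.2588, 0.9659); cell (6,3); t to first gridline: x 1.5841, y 0.6315 (then +3.8637 / +1.0353)
    (6,4) via y @ 0.6315  # hit
  → r_4 = 0.6315
beam 5: φ=45°, α=150°
  direction (-0.8660, 0.5000); cell (6,3); t to first gridline: x 0.4734, y 1.2200 (then +1.1547 / +2.0000)
    (5,3) via x @ 0.4734
    (5,4) via y @ 1.2200
    (4,4) via x @ 1.6281
    (3,4) via x @ 2.7828
    (3,5) via y @ 3.2200
    (2,5) via x @ 3.9375
    (1,5) via x @ 5.0922
    (1,6) via y @ 5.2200  # hit
  → r_5 = 5.2200
beam 6: φ=90°, α=195°
  direction (-0.9659, -0.2588); cell (6,3); t to first gridline: x 0.4245, y 1.5068 (then +1.0353 / +3.8637)
    (5,3) via x @ 0.4245
    (4,3) via x @ 1.4597
    (4,2) via y @ 1.5068
    (3,2) via x @ 2.4950
    (2,2) via x @ 3.5303
    (1,2) via x @ 4.5656  # hit
  → r_6 = 4.5656
beam 7: φ=135°, α=240°
  direction (-0.5000, -0.8660); cell (6,3); t to first gridline: x 0.8200, y 0.4503 (then +2.0000 / +1.1547)
    (6,2) via y @ 0.4503
    (5,2) via x @ 0.8200
    (5,1) via y @ 1.6050  # hit
  → r_7 = 1.6050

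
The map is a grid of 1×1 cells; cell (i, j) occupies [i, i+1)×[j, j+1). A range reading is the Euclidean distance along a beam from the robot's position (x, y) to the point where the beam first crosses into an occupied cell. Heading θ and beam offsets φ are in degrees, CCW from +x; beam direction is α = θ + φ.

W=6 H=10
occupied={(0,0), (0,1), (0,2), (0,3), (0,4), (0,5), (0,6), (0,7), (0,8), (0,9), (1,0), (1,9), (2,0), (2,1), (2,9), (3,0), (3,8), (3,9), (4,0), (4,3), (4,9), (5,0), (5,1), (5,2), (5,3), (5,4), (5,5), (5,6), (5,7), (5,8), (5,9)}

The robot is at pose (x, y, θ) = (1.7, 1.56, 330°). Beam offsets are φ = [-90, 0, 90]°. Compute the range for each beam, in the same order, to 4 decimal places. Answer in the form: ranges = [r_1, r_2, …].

beam 1: φ=-90°, α=240°
  d=(-0.5000,-0.8660)  start (1,1)  tX=1.4000 tY=0.6466  stride 1/|dx|=2.0000 1/|dy|=1.1547
    cross y-line → (1,0), t=0.6466 (wall)
  → r_1 = 0.6466
beam 2: φ=0°, α=330°
  d=(0.8660,-0.5000)  start (1,1)  tX=0.3464 tY=1.1200  stride 1/|dx|=1.1547 1/|dy|=2.0000
    cross x-line → (2,1), t=0.3464 (wall)
  → r_2 = 0.3464
beam 3: φ=90°, α=60°
  d=(0.5000,0.8660)  start (1,1)  tX=0.6000 tY=0.5081  stride 1/|dx|=2.0000 1/|dy|=1.1547
    cross y-line → (1,2), t=0.5081
    cross x-line → (2,2), t=0.6000
    cross y-line → (2,3), t=1.6628
    cross x-line → (3,3), t=2.6000
    cross y-line → (3,4), t=2.8175
    cross y-line → (3,5), t=3.9722
    cross x-line → (4,5), t=4.6000
    cross y-line → (4,6), t=5.1269
    cross y-line → (4,7), t=6.2816
    cross x-line → (5,7), t=6.6000 (wall)
  → r_3 = 6.6000

ranges = [0.6466, 0.3464, 6.6000]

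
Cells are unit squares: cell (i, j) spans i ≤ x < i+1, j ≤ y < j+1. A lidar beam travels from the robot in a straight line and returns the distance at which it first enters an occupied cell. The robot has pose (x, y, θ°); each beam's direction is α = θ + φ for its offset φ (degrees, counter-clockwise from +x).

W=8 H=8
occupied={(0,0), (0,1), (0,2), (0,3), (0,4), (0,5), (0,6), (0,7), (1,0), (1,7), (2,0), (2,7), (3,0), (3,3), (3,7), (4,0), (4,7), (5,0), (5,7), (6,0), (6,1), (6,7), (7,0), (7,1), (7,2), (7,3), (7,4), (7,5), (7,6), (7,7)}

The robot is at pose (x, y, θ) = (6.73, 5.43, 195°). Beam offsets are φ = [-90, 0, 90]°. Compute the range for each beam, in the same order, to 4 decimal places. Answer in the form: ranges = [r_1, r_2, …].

beam 1: φ=-90°, α=105°
  cosα=-0.2588 sinα=0.9659 | (6,5) | tMaxX 2.8205 tMaxY 0.5901 | tΔX 3.8637 tΔY 1.0353
    t=0.5901 [y] (6,6)
    t=1.6254 [y] (6,7) — stop
  → r_1 = 1.6254
beam 2: φ=0°, α=195°
  cosα=-0.9659 sinα=-0.2588 | (6,5) | tMaxX 0.7558 tMaxY 1.6614 | tΔX 1.0353 tΔY 3.8637
    t=0.7558 [x] (5,5)
    t=1.6614 [y] (5,4)
    t=1.7910 [x] (4,4)
    t=2.8263 [x] (3,4)
    t=3.8616 [x] (2,4)
    t=4.8969 [x] (1,4)
    t=5.5251 [y] (1,3)
    t=5.9321 [x] (0,3) — stop
  → r_2 = 5.9321
beam 3: φ=90°, α=285°
  cosα=0.2588 sinα=-0.9659 | (6,5) | tMaxX 1.0432 tMaxY 0.4452 | tΔX 3.8637 tΔY 1.0353
    t=0.4452 [y] (6,4)
    t=1.0432 [x] (7,4) — stop
  → r_3 = 1.0432

ranges = [1.6254, 5.9321, 1.0432]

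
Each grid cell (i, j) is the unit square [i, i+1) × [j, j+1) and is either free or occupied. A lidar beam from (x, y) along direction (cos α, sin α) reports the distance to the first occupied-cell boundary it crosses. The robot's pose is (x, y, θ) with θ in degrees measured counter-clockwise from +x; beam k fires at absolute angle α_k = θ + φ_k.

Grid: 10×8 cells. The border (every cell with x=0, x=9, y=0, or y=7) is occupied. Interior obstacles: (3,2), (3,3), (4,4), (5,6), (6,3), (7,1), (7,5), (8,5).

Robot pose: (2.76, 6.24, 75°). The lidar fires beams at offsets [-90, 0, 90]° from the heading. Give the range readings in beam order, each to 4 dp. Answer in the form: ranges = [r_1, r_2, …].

beam 1: φ=-90°, α=345°
  cosα=0.9659 sinα=-0.2588 | (2,6) | tMaxX 0.2485 tMaxY 0.9273 | tΔX 1.0353 tΔY 3.8637
    t=0.2485 [x] (3,6)
    t=0.9273 [y] (3,5)
    t=1.2837 [x] (4,5)
    t=2.3190 [x] (5,5)
    t=3.3543 [x] (6,5)
    t=4.3896 [x] (7,5) — stop
  → r_1 = 4.3896
beam 2: φ=0°, α=75°
  cosα=0.2588 sinα=0.9659 | (2,6) | tMaxX 0.9273 tMaxY 0.7868 | tΔX 3.8637 tΔY 1.0353
    t=0.7868 [y] (2,7) — stop
  → r_2 = 0.7868
beam 3: φ=90°, α=165°
  cosα=-0.9659 sinα=0.2588 | (2,6) | tMaxX 0.7868 tMaxY 2.9364 | tΔX 1.0353 tΔY 3.8637
    t=0.7868 [x] (1,6)
    t=1.8221 [x] (0,6) — stop
  → r_3 = 1.8221

ranges = [4.3896, 0.7868, 1.8221]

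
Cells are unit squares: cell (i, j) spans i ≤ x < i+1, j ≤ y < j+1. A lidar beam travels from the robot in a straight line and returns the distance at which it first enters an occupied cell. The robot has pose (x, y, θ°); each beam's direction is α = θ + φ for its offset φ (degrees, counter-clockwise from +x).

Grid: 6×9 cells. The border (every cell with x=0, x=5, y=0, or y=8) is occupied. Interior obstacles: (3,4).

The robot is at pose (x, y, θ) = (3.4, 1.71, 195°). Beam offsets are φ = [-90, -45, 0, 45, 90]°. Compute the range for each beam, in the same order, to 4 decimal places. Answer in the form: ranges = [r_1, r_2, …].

beam 1: φ=-90°, α=105°
  direction (-0.2588, 0.9659); cell (3,1); t to first gridline: x 1.5455, y 0.3002 (then +3.8637 / +1.0353)
    (3,2) via y @ 0.3002
    (3,3) via y @ 1.3355
    (2,3) via x @ 1.5455
    (2,4) via y @ 2.3708
    (2,5) via y @ 3.4061
    (2,6) via y @ 4.4413
    (1,6) via x @ 5.4092
    (1,7) via y @ 5.4766
    (1,8) via y @ 6.5119  # hit
  → r_1 = 6.5119
beam 2: φ=-45°, α=150°
  direction (-0.8660, 0.5000); cell (3,1); t to first gridline: x 0.4619, y 0.5800 (then +1.1547 / +2.0000)
    (2,1) via x @ 0.4619
    (2,2) via y @ 0.5800
    (1,2) via x @ 1.6166
    (1,3) via y @ 2.5800
    (0,3) via x @ 2.7713  # hit
  → r_2 = 2.7713
beam 3: φ=0°, α=195°
  direction (-0.9659, -0.2588); cell (3,1); t to first gridline: x 0.4141, y 2.7432 (then +1.0353 / +3.8637)
    (2,1) via x @ 0.4141
    (1,1) via x @ 1.4494
    (0,1) via x @ 2.4847  # hit
  → r_3 = 2.4847
beam 4: φ=45°, α=240°
  direction (-0.5000, -0.8660); cell (3,1); t to first gridline: x 0.8000, y 0.8198 (then +2.0000 / +1.1547)
    (2,1) via x @ 0.8000
    (2,0) via y @ 0.8198  # hit
  → r_4 = 0.8198
beam 5: φ=90°, α=285°
  direction (0.2588, -0.9659); cell (3,1); t to first gridline: x 2.3182, y 0.7350 (then +3.8637 / +1.0353)
    (3,0) via y @ 0.7350  # hit
  → r_5 = 0.7350

ranges = [6.5119, 2.7713, 2.4847, 0.8198, 0.7350]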